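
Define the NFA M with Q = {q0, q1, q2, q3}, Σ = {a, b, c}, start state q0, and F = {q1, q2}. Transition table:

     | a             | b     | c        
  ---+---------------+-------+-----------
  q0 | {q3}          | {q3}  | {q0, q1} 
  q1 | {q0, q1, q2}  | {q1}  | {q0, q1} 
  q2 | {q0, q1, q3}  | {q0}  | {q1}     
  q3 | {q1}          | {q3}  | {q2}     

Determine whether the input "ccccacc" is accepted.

Start in {q0}.
Read 'c': q0→{q0, q1}; now {q0, q1}.
Read 'c': q0→{q0, q1}, q1→{q0, q1}; now {q0, q1}.
Read 'c': q0→{q0, q1}, q1→{q0, q1}; now {q0, q1}.
Read 'c': q0→{q0, q1}, q1→{q0, q1}; now {q0, q1}.
Read 'a': q0→{q3}, q1→{q0, q1, q2}; now {q0, q1, q2, q3}.
Read 'c': q0→{q0, q1}, q1→{q0, q1}, q2→{q1}, q3→{q2}; now {q0, q1, q2}.
Read 'c': q0→{q0, q1}, q1→{q0, q1}, q2→{q1}; now {q0, q1}.
The final set {q0, q1} contains the accepting state q1.

Yes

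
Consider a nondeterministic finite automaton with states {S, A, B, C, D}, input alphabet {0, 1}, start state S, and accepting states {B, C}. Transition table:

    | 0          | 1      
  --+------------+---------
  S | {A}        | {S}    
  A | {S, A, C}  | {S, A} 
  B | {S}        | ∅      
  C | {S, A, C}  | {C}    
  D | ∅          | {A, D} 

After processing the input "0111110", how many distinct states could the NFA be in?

3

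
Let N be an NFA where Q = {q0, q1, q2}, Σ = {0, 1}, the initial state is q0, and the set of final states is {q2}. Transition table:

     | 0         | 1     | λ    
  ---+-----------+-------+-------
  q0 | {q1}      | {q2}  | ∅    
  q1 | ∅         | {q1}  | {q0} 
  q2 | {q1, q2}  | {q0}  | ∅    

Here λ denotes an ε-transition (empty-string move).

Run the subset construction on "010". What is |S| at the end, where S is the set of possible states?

Start in {q0}.
Read '0': {q0} → {q0, q1}.
Read '1': {q0, q1} → {q0, q1, q2}.
Read '0': {q0, q1, q2} → {q0, q1, q2}.
That set has 3 states.

3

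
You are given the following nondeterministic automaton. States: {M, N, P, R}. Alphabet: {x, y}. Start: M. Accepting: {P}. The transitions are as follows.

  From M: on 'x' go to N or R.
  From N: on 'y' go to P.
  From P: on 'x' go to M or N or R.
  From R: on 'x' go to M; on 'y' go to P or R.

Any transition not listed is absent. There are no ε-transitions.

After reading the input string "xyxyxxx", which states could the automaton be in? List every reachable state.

{M, N, R}

Start in {M}.
Read 'x': {M} → {N, R}.
Read 'y': {N, R} → {P, R}.
Read 'x': {P, R} → {M, N, R}.
Read 'y': {M, N, R} → {P, R}.
Read 'x': {P, R} → {M, N, R}.
Read 'x': {M, N, R} → {M, N, R}.
Read 'x': {M, N, R} → {M, N, R}.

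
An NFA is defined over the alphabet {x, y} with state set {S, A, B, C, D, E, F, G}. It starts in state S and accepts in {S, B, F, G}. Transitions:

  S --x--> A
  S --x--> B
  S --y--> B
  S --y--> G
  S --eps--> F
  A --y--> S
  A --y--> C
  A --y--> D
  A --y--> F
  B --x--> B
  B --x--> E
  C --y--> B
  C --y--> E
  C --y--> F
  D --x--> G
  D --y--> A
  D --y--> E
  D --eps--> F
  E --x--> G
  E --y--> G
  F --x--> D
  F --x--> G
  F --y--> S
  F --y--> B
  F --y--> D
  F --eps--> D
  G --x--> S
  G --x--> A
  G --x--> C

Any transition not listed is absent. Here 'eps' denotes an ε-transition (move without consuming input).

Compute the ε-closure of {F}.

{D, F}

Begin with {F}.
ε-move F → D; add D.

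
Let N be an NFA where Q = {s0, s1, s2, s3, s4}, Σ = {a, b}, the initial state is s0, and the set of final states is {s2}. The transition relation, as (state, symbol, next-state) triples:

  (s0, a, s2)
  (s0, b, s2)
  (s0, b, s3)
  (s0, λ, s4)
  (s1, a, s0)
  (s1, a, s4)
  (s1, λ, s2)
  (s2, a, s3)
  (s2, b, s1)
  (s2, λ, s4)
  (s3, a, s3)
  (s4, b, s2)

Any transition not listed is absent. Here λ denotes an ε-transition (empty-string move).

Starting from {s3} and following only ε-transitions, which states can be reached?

Begin with {s3}.
No ε-moves leave this set, so the closure equals the set itself.

{s3}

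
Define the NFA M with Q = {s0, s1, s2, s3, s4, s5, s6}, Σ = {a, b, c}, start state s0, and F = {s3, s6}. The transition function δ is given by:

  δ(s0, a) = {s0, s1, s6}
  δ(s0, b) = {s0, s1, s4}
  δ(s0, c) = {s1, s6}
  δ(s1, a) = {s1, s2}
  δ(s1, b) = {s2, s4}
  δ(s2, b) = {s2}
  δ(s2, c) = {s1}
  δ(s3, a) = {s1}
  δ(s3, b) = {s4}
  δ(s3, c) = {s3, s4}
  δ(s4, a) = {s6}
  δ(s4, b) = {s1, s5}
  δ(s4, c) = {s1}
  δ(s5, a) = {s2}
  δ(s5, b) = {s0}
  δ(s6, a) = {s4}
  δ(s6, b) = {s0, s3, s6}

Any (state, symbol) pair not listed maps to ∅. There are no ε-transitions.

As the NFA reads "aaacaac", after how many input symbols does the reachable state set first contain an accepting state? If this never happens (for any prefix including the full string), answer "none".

Start in {s0}.
Read 'a': s0→{s0, s1, s6}; now {s0, s1, s6}.
None of the earlier sets intersect F, but {s0, s1, s6} does.

1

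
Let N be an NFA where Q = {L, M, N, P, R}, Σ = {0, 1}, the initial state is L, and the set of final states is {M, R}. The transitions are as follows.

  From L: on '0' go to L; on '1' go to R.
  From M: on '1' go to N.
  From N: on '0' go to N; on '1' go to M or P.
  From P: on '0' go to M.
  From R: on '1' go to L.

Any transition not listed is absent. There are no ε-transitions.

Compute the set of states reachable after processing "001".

Start in {L}.
Read '0': L→{L}; now {L}.
Read '0': L→{L}; now {L}.
Read '1': L→{R}; now {R}.

{R}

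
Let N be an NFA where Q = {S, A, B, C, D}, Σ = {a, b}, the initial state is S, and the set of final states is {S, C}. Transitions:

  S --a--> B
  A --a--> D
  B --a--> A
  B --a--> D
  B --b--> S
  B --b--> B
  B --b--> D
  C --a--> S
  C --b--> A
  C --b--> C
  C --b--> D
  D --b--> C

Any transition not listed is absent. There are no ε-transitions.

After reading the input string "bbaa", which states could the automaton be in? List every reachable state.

Start in {S}.
Read 'b': {S} → ∅.
The set is empty and remains empty for the remaining 3 symbols.

∅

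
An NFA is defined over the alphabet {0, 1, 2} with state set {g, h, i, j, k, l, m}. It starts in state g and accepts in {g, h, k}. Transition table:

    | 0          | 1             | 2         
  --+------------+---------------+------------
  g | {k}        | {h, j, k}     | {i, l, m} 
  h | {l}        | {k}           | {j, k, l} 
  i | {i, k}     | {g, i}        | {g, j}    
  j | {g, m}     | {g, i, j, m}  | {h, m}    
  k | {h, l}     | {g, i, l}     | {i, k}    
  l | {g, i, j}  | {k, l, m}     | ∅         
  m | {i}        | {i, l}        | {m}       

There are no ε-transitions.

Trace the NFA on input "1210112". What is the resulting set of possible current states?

Start in {g}.
Read '1': {g} → {h, j, k}.
Read '2': {h, j, k} → {h, i, j, k, l, m}.
Read '1': {h, i, j, k, l, m} → {g, i, j, k, l, m}.
Read '0': {g, i, j, k, l, m} → {g, h, i, j, k, l, m}.
Read '1': {g, h, i, j, k, l, m} → {g, h, i, j, k, l, m}.
Read '1': {g, h, i, j, k, l, m} → {g, h, i, j, k, l, m}.
Read '2': {g, h, i, j, k, l, m} → {g, h, i, j, k, l, m}.

{g, h, i, j, k, l, m}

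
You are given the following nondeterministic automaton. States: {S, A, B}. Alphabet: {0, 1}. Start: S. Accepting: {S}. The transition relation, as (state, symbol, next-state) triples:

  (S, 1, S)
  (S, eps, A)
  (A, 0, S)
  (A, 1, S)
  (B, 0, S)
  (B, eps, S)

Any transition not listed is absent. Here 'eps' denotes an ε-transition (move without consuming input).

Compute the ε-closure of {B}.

{S, A, B}

Begin with {B}.
ε-move B → S; add S.
ε-move S → A; add A.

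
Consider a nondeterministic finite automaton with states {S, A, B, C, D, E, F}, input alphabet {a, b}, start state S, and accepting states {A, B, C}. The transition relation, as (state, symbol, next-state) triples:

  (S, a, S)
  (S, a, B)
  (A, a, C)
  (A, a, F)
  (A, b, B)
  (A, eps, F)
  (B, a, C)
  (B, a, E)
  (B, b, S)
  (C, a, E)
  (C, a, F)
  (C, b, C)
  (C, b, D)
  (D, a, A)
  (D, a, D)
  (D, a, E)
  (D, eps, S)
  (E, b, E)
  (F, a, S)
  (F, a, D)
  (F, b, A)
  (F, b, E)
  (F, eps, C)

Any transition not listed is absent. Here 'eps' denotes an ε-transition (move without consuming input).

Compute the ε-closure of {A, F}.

Begin with {A, F}.
ε-move F → C; add C.

{A, C, F}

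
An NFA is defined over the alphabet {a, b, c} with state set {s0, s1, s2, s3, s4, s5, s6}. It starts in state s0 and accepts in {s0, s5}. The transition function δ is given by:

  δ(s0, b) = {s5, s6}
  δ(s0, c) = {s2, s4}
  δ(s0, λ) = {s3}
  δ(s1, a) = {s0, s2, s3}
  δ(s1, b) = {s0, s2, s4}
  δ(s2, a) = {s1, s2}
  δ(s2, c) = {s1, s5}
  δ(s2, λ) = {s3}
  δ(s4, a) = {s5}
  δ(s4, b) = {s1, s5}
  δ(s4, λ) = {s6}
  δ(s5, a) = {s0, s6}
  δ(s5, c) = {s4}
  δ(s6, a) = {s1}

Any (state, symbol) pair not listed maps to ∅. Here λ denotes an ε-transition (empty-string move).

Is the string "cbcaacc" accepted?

Yes

Start: ε-closure({s0}) = {s0, s3}.
Read 'c': {s0, s3} → {s2, s3, s4, s6}.
Read 'b': {s2, s3, s4, s6} → {s1, s5}.
Read 'c': {s1, s5} → {s4, s6}.
Read 'a': {s4, s6} → {s1, s5}.
Read 'a': {s1, s5} → {s0, s2, s3, s6}.
Read 'c': {s0, s2, s3, s6} → {s1, s2, s3, s4, s5, s6}.
Read 'c': {s1, s2, s3, s4, s5, s6} → {s1, s4, s5, s6}.
The final set {s1, s4, s5, s6} contains the accepting state s5.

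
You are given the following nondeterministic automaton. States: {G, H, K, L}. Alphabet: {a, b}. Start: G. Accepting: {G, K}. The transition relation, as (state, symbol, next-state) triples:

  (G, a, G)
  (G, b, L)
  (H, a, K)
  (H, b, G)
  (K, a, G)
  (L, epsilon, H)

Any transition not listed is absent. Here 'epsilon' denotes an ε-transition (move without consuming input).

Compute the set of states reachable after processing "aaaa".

Start in {G}.
Read 'a': G→{G}; now {G}.
Read 'a': G→{G}; now {G}.
Read 'a': G→{G}; now {G}.
Read 'a': G→{G}; now {G}.

{G}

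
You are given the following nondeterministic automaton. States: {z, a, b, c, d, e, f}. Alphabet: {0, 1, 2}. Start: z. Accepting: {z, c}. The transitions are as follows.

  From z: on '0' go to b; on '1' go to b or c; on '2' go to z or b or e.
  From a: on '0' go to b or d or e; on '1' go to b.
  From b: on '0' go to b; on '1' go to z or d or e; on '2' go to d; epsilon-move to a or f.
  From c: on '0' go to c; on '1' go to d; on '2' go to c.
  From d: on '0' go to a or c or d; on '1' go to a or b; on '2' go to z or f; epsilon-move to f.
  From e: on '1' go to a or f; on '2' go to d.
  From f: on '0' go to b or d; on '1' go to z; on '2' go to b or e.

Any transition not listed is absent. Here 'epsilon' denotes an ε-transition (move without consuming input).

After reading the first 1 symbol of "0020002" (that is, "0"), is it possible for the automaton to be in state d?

Start in {z}.
Read '0': {z} → {a, b, f}.
State d is not in {a, b, f}.

No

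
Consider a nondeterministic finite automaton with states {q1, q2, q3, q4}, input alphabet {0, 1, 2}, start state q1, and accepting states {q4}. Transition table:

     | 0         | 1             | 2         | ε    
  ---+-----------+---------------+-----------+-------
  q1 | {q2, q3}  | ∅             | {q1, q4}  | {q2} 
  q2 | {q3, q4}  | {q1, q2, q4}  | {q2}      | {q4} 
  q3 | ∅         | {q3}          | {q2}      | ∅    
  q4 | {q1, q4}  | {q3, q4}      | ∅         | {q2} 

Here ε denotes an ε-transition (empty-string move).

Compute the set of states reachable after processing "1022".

{q1, q2, q4}

Start: ε-closure({q1}) = {q1, q2, q4}.
Read '1': q1→∅, q2→{q1, q2, q4}, q4→{q3, q4}; now {q1, q2, q3, q4}.
Read '0': q1→{q2, q3}, q2→{q3, q4}, q3→∅, q4→{q1, q4}; now {q1, q2, q3, q4}.
Read '2': q1→{q1, q4}, q2→{q2}, q3→{q2}, q4→∅; now {q1, q2, q4}.
Read '2': q1→{q1, q4}, q2→{q2}, q4→∅; now {q1, q2, q4}.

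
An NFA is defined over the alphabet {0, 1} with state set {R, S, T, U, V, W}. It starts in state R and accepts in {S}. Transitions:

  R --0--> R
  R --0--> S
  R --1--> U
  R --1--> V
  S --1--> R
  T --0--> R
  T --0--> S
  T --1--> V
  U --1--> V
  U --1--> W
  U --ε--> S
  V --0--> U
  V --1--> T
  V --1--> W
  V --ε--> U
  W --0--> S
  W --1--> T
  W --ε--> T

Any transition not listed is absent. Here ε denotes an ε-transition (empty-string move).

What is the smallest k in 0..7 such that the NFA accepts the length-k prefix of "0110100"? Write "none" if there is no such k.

Start in {R}.
Read '0': R→{R, S}; now {R, S}.
None of the earlier sets intersect F, but {R, S} does.

1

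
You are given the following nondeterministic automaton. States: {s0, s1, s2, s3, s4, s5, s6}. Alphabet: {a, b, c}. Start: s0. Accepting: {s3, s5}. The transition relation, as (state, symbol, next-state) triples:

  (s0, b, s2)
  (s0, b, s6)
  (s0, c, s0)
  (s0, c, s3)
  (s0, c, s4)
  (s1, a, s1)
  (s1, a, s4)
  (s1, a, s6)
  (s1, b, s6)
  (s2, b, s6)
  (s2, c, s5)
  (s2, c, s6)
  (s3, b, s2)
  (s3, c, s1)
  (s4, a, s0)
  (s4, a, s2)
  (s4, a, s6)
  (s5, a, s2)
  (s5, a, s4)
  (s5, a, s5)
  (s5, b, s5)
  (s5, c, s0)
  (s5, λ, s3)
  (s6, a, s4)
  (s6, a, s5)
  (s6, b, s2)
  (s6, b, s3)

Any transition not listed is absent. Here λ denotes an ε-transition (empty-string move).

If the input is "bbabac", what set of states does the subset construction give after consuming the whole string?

{s0, s1, s3, s5, s6}

Start in {s0}.
Read 'b': s0→{s2, s6}; now {s2, s6}.
Read 'b': s2→{s6}, s6→{s2, s3}; now {s2, s3, s6}.
Read 'a': s2→∅, s3→∅, s6→{s4, s5}; union {s4, s5}; ε-closure = {s3, s4, s5}.
Read 'b': s3→{s2}, s4→∅, s5→{s5}; union {s2, s5}; ε-closure = {s2, s3, s5}.
Read 'a': s2→∅, s3→∅, s5→{s2, s4, s5}; union {s2, s4, s5}; ε-closure = {s2, s3, s4, s5}.
Read 'c': s2→{s5, s6}, s3→{s1}, s4→∅, s5→{s0}; union {s0, s1, s5, s6}; ε-closure = {s0, s1, s3, s5, s6}.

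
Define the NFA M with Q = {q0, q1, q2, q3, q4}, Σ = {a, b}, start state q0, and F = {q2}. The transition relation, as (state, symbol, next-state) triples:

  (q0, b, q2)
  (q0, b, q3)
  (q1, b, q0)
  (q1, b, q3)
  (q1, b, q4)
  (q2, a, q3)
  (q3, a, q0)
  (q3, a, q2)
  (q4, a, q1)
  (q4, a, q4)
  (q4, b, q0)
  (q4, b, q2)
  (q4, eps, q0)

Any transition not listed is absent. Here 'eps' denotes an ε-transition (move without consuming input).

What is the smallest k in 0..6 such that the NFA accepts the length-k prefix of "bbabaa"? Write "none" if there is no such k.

1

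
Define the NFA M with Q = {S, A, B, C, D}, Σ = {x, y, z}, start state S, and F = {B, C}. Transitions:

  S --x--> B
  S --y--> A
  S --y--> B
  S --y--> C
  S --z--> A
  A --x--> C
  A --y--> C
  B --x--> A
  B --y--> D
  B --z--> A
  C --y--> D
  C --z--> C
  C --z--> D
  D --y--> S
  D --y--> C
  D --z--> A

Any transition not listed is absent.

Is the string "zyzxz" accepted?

No

Start in {S}.
Read 'z': S→{A}; now {A}.
Read 'y': A→{C}; now {C}.
Read 'z': C→{C, D}; now {C, D}.
Read 'x': C→∅, D→∅; now ∅.
The set is empty and remains empty for the remaining 1 symbol.
The final set ∅ contains no accepting state.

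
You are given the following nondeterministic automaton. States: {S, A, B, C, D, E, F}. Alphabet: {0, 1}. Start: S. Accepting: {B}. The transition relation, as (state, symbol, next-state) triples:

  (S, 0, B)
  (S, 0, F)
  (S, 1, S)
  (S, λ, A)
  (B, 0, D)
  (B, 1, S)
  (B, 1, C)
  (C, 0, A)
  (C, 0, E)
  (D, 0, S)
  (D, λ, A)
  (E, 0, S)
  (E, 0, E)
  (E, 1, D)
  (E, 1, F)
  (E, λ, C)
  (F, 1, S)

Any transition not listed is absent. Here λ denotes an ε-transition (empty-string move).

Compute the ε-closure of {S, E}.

Begin with {S, E}.
ε-move S → A; add A.
ε-move E → C; add C.

{S, A, C, E}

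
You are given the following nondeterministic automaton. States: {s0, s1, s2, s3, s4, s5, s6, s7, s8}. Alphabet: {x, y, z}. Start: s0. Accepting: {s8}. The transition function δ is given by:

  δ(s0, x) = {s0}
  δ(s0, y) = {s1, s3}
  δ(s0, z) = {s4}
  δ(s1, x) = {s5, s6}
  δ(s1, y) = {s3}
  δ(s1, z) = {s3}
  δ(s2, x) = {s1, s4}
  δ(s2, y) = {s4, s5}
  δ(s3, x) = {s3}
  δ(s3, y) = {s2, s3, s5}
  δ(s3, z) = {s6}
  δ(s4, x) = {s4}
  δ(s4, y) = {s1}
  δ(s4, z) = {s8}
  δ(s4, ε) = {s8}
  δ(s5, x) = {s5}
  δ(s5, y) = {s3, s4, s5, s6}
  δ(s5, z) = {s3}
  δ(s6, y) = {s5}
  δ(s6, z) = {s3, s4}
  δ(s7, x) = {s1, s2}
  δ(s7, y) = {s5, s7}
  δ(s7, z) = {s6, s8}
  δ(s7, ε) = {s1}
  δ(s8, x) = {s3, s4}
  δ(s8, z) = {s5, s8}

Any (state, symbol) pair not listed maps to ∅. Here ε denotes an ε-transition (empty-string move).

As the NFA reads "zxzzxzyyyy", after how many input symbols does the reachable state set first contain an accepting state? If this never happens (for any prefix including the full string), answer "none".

1

Start in {s0}.
Read 'z': {s0} → {s4, s8}.
None of the earlier sets intersect F, but {s4, s8} does.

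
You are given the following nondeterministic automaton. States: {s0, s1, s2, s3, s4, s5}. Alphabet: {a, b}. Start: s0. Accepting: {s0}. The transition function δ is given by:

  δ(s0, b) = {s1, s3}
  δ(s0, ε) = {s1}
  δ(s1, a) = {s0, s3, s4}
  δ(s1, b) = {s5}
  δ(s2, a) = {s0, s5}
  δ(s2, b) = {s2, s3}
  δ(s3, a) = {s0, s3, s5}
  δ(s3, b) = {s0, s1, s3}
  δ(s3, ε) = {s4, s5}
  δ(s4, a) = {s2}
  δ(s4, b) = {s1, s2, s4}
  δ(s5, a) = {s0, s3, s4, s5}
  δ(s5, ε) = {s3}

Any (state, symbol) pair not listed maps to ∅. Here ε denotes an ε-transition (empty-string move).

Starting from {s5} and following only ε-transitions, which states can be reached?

{s3, s4, s5}

Begin with {s5}.
ε-move s5 → s3; add s3.
ε-move s3 → s4; add s4.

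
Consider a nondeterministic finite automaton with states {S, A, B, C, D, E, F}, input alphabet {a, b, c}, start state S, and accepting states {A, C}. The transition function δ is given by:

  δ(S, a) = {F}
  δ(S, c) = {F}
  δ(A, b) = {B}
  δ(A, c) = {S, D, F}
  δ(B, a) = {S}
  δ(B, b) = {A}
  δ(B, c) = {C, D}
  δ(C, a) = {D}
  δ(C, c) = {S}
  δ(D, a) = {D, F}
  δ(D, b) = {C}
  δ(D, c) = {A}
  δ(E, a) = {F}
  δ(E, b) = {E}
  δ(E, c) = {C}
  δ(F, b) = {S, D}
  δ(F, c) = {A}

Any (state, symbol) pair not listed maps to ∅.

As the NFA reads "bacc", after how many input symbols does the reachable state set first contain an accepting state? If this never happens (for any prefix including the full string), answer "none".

none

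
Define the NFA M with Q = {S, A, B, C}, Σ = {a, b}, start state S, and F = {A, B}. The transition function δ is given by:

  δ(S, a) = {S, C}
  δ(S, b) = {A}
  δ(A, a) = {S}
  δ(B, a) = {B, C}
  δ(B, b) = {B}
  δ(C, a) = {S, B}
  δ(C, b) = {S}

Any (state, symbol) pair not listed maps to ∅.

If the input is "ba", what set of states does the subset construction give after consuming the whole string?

{S}

Start in {S}.
Read 'b': S→{A}; now {A}.
Read 'a': A→{S}; now {S}.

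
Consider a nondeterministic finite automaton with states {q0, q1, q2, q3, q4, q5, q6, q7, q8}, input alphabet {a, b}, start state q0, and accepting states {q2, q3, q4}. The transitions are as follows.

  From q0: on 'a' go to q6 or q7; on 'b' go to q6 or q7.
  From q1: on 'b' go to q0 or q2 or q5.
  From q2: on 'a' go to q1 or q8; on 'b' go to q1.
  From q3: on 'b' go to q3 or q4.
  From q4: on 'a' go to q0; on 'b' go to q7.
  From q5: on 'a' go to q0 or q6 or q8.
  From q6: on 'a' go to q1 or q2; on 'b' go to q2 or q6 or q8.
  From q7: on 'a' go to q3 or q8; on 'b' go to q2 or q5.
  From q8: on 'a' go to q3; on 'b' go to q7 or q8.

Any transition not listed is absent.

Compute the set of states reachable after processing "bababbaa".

Start in {q0}.
Read 'b': {q0} → {q6, q7}.
Read 'a': {q6, q7} → {q1, q2, q3, q8}.
Read 'b': {q1, q2, q3, q8} → {q0, q1, q2, q3, q4, q5, q7, q8}.
Read 'a': {q0, q1, q2, q3, q4, q5, q7, q8} → {q0, q1, q3, q6, q7, q8}.
Read 'b': {q0, q1, q3, q6, q7, q8} → {q0, q2, q3, q4, q5, q6, q7, q8}.
Read 'b': {q0, q2, q3, q4, q5, q6, q7, q8} → {q1, q2, q3, q4, q5, q6, q7, q8}.
Read 'a': {q1, q2, q3, q4, q5, q6, q7, q8} → {q0, q1, q2, q3, q6, q8}.
Read 'a': {q0, q1, q2, q3, q6, q8} → {q1, q2, q3, q6, q7, q8}.

{q1, q2, q3, q6, q7, q8}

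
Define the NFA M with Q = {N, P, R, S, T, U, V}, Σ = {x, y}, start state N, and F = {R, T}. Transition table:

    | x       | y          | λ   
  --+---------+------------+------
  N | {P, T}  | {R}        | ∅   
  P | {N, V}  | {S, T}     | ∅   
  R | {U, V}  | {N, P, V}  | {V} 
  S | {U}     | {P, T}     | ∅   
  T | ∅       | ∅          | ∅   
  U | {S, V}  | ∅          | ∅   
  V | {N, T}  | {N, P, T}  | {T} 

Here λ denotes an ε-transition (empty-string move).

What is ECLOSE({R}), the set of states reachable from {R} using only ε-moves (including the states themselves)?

Begin with {R}.
ε-move R → V; add V.
ε-move V → T; add T.

{R, T, V}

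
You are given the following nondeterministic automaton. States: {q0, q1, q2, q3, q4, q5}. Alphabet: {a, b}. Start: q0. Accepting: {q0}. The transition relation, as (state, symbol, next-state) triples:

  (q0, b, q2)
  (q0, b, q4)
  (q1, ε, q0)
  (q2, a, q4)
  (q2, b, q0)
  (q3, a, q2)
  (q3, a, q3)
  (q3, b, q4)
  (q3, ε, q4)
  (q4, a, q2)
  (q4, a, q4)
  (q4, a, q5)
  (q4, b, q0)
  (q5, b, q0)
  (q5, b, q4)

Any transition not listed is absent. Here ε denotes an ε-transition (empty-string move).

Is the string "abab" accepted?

Start in {q0}.
Read 'a': q0→∅; now ∅.
The set is empty and remains empty for the remaining 3 symbols.
The final set ∅ contains no accepting state.

No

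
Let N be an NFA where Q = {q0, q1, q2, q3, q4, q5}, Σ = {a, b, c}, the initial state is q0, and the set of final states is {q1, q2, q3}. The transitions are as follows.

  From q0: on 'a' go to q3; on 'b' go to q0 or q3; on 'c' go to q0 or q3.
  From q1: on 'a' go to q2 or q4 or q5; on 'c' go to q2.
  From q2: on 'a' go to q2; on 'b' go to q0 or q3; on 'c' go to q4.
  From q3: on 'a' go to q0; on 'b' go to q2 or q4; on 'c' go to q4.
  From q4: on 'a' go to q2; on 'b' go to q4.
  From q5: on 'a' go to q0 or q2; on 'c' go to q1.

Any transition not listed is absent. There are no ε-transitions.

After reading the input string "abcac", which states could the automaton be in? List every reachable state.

{q4}

Start in {q0}.
Read 'a': q0→{q3}; now {q3}.
Read 'b': q3→{q2, q4}; now {q2, q4}.
Read 'c': q2→{q4}, q4→∅; now {q4}.
Read 'a': q4→{q2}; now {q2}.
Read 'c': q2→{q4}; now {q4}.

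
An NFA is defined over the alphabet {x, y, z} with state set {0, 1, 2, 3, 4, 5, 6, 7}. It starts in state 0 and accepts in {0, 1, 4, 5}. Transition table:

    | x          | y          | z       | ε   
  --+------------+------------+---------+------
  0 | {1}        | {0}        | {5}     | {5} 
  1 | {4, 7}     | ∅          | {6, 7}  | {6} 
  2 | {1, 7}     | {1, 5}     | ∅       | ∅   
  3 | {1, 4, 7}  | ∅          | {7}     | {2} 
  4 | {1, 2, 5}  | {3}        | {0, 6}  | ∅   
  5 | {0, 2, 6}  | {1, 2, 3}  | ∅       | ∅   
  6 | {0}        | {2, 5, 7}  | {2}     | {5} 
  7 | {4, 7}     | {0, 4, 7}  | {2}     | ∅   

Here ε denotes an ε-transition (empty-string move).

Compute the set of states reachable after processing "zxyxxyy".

{0, 1, 2, 3, 4, 5, 6, 7}

Start: ε-closure({0}) = {0, 5}.
Read 'z': {0, 5} → {5}.
Read 'x': {5} → {0, 2, 5, 6}.
Read 'y': {0, 2, 5, 6} → {0, 1, 2, 3, 5, 6, 7}.
Read 'x': {0, 1, 2, 3, 5, 6, 7} → {0, 1, 2, 4, 5, 6, 7}.
Read 'x': {0, 1, 2, 4, 5, 6, 7} → {0, 1, 2, 4, 5, 6, 7}.
Read 'y': {0, 1, 2, 4, 5, 6, 7} → {0, 1, 2, 3, 4, 5, 6, 7}.
Read 'y': {0, 1, 2, 3, 4, 5, 6, 7} → {0, 1, 2, 3, 4, 5, 6, 7}.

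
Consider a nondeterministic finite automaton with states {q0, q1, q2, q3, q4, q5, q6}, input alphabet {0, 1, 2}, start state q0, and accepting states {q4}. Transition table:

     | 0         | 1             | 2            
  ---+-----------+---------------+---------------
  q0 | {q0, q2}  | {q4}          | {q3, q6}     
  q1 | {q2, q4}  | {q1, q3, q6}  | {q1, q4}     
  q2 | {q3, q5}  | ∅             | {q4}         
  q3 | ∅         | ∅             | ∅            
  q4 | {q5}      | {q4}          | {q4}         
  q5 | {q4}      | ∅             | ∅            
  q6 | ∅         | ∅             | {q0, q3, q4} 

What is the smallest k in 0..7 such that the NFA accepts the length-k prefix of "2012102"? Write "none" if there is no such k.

Start in {q0}.
Read '2': q0→{q3, q6}; now {q3, q6}.
Read '0': q3→∅, q6→∅; now ∅.
The set is empty and remains empty for the remaining 5 symbols.
No reachable set along the way intersects F.

none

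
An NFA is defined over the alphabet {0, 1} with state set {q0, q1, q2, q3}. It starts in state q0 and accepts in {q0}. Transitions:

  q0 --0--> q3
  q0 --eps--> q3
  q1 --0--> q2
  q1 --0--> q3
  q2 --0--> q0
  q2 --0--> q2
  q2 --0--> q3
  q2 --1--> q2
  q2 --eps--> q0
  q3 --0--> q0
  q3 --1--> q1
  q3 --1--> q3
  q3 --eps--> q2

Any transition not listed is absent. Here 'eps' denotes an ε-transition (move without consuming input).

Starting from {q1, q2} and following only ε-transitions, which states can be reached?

Begin with {q1, q2}.
ε-move q2 → q0; add q0.
ε-move q0 → q3; add q3.

{q0, q1, q2, q3}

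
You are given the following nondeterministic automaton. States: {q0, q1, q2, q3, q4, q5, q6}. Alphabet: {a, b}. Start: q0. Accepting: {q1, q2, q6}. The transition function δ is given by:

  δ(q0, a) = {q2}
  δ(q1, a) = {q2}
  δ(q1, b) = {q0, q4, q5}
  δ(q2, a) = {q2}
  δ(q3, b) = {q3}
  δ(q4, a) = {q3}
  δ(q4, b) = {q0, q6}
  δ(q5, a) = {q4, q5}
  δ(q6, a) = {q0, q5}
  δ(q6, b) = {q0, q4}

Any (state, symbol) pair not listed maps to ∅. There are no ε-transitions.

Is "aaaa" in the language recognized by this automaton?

Yes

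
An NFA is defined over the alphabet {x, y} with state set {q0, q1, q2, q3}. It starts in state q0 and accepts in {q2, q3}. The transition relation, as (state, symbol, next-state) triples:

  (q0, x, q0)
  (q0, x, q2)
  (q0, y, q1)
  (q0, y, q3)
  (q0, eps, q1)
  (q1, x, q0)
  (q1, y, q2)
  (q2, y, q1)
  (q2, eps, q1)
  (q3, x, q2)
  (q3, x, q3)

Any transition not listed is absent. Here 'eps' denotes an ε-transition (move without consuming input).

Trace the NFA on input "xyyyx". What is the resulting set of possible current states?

{q0, q1}

Start: ε-closure({q0}) = {q0, q1}.
Read 'x': q0→{q0, q2}, q1→{q0}; union {q0, q2}; ε-closure = {q0, q1, q2}.
Read 'y': q0→{q1, q3}, q1→{q2}, q2→{q1}; now {q1, q2, q3}.
Read 'y': q1→{q2}, q2→{q1}, q3→∅; now {q1, q2}.
Read 'y': q1→{q2}, q2→{q1}; now {q1, q2}.
Read 'x': q1→{q0}, q2→∅; union {q0}; ε-closure = {q0, q1}.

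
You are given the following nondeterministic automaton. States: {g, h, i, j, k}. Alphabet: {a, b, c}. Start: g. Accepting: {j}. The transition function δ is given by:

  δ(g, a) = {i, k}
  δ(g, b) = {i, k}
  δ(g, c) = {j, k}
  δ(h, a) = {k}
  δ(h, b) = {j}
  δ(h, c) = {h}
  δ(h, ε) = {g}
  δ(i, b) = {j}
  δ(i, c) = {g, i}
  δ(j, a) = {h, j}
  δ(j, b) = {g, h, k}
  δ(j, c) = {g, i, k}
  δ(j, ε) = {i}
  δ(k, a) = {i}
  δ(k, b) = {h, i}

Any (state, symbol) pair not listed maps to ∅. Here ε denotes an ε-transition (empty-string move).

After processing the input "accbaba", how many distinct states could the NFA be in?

5

Start in {g}.
Read 'a': {g} → {i, k}.
Read 'c': {i, k} → {g, i}.
Read 'c': {g, i} → {g, i, j, k}.
Read 'b': {g, i, j, k} → {g, h, i, j, k}.
Read 'a': {g, h, i, j, k} → {g, h, i, j, k}.
Read 'b': {g, h, i, j, k} → {g, h, i, j, k}.
Read 'a': {g, h, i, j, k} → {g, h, i, j, k}.
That set has 5 states.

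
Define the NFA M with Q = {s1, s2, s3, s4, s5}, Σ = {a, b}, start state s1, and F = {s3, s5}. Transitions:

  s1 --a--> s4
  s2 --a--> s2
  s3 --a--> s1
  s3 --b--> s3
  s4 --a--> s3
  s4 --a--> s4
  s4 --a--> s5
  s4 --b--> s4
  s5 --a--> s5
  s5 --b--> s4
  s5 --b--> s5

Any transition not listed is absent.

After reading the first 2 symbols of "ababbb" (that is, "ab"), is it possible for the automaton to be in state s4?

Yes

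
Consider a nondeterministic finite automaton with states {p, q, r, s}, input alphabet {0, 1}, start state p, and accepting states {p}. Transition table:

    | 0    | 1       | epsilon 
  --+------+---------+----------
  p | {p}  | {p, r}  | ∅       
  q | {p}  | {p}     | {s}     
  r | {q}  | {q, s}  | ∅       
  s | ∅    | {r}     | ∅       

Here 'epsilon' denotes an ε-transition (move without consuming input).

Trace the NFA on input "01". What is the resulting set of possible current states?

{p, r}

Start in {p}.
Read '0': {p} → {p}.
Read '1': {p} → {p, r}.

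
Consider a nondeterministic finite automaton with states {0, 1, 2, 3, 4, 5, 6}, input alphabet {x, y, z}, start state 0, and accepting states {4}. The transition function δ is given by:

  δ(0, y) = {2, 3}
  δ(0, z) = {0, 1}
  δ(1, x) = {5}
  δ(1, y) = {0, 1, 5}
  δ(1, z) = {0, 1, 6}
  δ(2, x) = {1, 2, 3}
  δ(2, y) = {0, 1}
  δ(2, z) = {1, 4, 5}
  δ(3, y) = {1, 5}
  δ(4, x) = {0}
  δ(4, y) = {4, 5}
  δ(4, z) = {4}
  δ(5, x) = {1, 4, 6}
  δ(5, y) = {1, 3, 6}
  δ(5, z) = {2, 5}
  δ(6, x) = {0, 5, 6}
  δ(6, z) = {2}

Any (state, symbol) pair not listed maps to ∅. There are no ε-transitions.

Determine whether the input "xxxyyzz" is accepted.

Start in {0}.
Read 'x': {0} → ∅.
The set is empty and remains empty for the remaining 6 symbols.
The final set ∅ contains no accepting state.

No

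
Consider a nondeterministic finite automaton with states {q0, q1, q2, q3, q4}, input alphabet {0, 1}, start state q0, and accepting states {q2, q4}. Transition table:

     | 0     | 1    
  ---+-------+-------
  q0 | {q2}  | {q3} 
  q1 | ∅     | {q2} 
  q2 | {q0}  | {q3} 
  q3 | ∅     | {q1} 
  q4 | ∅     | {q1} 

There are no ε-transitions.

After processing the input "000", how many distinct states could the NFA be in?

1

Start in {q0}.
Read '0': q0→{q2}; now {q2}.
Read '0': q2→{q0}; now {q0}.
Read '0': q0→{q2}; now {q2}.
That set has 1 state.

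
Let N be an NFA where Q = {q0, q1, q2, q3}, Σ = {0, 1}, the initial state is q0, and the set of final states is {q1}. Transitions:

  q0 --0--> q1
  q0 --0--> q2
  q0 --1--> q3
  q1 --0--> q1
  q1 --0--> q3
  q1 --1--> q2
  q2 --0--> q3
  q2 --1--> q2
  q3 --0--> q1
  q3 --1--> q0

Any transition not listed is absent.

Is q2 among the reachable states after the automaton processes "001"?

Yes

Start in {q0}.
Read '0': q0→{q1, q2}; now {q1, q2}.
Read '0': q1→{q1, q3}, q2→{q3}; now {q1, q3}.
Read '1': q1→{q2}, q3→{q0}; now {q0, q2}.
State q2 is in {q0, q2}.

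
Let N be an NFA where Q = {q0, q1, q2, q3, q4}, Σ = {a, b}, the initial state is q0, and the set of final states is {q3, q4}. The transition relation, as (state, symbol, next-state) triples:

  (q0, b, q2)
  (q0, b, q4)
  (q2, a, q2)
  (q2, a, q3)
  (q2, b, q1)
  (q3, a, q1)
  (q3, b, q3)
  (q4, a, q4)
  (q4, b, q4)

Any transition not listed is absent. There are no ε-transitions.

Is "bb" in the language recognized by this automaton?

Yes

Start in {q0}.
Read 'b': {q0} → {q2, q4}.
Read 'b': {q2, q4} → {q1, q4}.
The final set {q1, q4} contains the accepting state q4.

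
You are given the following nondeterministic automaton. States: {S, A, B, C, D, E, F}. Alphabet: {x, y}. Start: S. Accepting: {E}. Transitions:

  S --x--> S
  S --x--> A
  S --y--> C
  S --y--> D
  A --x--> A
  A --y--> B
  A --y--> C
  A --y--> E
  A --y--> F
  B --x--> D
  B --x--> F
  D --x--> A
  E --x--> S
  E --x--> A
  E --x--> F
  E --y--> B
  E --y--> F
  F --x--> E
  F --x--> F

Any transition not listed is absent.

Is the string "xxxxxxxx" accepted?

No

Start in {S}.
Read 'x': S→{S, A}; now {S, A}.
Read 'x': S→{S, A}, A→{A}; now {S, A}.
Read 'x': S→{S, A}, A→{A}; now {S, A}.
Read 'x': S→{S, A}, A→{A}; now {S, A}.
Read 'x': S→{S, A}, A→{A}; now {S, A}.
Read 'x': S→{S, A}, A→{A}; now {S, A}.
Read 'x': S→{S, A}, A→{A}; now {S, A}.
Read 'x': S→{S, A}, A→{A}; now {S, A}.
The final set {S, A} contains no accepting state.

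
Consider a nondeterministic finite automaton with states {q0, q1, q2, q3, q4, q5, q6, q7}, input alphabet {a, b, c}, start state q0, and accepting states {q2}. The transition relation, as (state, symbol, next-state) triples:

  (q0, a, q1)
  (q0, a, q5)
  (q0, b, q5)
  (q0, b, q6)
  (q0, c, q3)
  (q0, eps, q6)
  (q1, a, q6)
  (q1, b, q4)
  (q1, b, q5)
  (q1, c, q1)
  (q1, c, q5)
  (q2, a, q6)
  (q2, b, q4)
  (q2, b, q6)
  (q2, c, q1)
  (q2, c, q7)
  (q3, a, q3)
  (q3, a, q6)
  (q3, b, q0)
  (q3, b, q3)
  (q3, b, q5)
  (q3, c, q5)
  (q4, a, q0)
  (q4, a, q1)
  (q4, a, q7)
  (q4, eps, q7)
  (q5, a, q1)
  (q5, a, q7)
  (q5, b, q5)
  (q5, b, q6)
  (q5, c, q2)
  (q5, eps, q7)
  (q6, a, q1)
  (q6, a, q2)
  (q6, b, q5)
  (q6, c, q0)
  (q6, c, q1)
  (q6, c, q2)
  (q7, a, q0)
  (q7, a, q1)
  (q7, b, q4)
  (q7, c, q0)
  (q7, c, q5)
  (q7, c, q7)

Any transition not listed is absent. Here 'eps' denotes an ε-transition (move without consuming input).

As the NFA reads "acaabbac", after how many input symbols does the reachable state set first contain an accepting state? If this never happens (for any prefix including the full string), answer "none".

1

Start: ε-closure({q0}) = {q0, q6}.
Read 'a': q0→{q1, q5}, q6→{q1, q2}; union {q1, q2, q5}; ε-closure = {q1, q2, q5, q7}.
None of the earlier sets intersect F, but {q1, q2, q5, q7} does.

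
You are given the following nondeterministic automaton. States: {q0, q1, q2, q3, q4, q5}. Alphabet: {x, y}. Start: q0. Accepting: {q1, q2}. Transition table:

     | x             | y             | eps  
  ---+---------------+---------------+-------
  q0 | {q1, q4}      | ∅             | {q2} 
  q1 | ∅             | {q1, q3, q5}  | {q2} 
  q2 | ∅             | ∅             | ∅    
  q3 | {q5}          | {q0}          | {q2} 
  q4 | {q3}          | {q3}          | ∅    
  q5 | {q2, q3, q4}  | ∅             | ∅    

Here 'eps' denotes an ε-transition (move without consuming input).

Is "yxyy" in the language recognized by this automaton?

Start: ε-closure({q0}) = {q0, q2}.
Read 'y': {q0, q2} → ∅.
The set is empty and remains empty for the remaining 3 symbols.
The final set ∅ contains no accepting state.

No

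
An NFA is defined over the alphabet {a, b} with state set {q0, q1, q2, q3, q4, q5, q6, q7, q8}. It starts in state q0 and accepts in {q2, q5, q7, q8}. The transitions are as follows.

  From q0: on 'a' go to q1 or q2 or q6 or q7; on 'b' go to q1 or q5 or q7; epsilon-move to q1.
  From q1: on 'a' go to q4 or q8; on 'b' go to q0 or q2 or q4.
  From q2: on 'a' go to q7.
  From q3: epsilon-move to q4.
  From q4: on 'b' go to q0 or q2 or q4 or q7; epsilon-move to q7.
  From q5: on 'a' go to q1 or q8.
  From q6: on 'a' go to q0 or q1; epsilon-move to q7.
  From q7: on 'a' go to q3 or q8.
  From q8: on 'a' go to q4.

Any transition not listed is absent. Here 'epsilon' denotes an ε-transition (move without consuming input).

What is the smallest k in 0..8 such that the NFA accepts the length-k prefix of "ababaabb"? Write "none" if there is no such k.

Start: ε-closure({q0}) = {q0, q1}.
Read 'a': q0→{q1, q2, q6, q7}, q1→{q4, q8}; now {q1, q2, q4, q6, q7, q8}.
None of the earlier sets intersect F, but {q1, q2, q4, q6, q7, q8} does.

1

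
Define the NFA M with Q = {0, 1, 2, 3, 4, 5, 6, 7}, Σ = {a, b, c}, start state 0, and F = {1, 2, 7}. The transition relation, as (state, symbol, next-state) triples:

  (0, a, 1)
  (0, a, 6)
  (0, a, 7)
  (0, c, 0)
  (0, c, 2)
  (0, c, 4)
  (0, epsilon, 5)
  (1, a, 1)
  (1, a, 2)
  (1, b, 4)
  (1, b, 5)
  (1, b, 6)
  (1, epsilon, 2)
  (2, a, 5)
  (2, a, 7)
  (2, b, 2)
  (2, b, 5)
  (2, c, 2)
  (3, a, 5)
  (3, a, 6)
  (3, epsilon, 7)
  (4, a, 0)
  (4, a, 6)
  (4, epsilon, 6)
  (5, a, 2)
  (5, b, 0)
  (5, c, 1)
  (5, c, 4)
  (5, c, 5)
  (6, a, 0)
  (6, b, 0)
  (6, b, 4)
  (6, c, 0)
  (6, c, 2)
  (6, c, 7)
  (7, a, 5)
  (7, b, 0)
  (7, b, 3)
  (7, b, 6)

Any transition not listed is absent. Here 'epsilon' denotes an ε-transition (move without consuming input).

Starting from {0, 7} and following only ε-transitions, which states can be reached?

{0, 5, 7}

Begin with {0, 7}.
ε-move 0 → 5; add 5.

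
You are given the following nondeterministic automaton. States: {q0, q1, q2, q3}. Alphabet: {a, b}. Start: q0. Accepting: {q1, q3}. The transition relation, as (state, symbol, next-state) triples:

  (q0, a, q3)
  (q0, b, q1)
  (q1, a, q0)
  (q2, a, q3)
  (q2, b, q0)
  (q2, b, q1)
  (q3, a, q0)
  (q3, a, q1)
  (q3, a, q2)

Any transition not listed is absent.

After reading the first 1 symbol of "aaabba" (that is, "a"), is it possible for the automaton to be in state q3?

Start in {q0}.
Read 'a': q0→{q3}; now {q3}.
State q3 is in {q3}.

Yes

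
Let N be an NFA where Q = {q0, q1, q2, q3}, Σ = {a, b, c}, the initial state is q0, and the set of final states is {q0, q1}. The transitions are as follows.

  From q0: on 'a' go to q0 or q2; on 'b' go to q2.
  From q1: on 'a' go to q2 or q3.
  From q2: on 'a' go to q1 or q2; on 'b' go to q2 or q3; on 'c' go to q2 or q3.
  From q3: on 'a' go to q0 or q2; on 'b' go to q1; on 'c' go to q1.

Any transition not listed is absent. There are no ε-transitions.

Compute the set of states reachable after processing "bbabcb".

{q1, q2, q3}

Start in {q0}.
Read 'b': {q0} → {q2}.
Read 'b': {q2} → {q2, q3}.
Read 'a': {q2, q3} → {q0, q1, q2}.
Read 'b': {q0, q1, q2} → {q2, q3}.
Read 'c': {q2, q3} → {q1, q2, q3}.
Read 'b': {q1, q2, q3} → {q1, q2, q3}.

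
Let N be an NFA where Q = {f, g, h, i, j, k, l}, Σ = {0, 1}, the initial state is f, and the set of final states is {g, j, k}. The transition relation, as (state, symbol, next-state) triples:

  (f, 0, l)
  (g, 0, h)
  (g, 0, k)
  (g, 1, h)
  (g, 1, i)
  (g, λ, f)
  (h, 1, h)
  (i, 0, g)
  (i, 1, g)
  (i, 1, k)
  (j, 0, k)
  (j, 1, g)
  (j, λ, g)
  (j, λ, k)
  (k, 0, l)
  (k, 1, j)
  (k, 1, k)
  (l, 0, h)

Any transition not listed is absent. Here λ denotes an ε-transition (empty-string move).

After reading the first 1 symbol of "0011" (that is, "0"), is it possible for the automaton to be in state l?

Yes

Start in {f}.
Read '0': f→{l}; now {l}.
State l is in {l}.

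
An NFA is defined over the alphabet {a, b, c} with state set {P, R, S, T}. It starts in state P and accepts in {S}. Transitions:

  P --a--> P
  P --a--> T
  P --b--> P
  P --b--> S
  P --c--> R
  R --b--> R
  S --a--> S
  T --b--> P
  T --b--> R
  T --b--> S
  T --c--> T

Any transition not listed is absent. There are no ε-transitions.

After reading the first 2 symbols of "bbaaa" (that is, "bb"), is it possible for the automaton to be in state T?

Start in {P}.
Read 'b': P→{P, S}; now {P, S}.
Read 'b': P→{P, S}, S→∅; now {P, S}.
State T is not in {P, S}.

No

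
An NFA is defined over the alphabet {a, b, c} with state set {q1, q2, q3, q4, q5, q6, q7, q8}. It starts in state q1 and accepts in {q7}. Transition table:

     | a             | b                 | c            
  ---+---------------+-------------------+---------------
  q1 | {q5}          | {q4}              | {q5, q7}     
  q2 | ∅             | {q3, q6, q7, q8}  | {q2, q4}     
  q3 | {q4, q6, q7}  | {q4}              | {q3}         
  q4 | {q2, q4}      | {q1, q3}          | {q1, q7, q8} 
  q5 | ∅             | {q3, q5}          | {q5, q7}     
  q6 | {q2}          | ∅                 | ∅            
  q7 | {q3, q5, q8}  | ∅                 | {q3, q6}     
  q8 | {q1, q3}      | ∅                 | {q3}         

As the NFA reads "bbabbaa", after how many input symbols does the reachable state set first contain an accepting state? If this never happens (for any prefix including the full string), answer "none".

3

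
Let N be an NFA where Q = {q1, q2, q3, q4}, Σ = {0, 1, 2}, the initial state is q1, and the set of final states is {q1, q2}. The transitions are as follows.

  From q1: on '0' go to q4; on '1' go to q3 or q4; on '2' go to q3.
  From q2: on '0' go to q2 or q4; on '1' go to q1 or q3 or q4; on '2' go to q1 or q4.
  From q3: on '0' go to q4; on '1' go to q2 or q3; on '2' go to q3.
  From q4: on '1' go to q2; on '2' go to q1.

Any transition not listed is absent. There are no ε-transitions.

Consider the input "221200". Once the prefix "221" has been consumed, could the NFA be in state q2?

Yes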